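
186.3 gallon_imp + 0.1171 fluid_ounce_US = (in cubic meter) 0.8469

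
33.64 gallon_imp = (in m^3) 0.1529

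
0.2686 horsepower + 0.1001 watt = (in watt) 200.4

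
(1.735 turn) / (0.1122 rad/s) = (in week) 0.0001606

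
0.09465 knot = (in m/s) 0.04869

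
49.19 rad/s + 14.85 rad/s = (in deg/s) 3669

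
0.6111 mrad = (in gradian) 0.0389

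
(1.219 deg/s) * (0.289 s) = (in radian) 0.006149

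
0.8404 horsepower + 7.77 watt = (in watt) 634.5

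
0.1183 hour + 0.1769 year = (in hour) 1550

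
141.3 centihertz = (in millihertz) 1413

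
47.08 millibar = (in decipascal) 4.708e+04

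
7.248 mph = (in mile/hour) 7.248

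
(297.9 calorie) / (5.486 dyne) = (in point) 6.44e+10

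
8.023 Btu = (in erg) 8.465e+10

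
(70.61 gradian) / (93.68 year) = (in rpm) 3.585e-09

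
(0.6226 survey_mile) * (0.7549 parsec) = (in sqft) 2.512e+20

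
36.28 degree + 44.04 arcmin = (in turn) 0.1028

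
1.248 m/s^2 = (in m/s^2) 1.248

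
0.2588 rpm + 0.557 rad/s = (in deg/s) 33.47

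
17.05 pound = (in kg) 7.734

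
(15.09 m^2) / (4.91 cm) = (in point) 8.712e+05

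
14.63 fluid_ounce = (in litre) 0.4327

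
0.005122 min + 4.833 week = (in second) 2.923e+06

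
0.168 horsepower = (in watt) 125.3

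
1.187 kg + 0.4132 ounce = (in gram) 1199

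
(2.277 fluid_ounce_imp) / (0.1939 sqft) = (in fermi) 3.591e+12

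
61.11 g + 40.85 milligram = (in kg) 0.06115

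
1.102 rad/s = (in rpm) 10.52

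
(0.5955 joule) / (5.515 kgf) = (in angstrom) 1.101e+08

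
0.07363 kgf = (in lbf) 0.1623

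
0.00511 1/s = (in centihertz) 0.511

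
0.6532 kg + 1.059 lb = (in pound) 2.499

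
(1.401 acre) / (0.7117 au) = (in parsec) 1.726e-24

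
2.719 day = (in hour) 65.26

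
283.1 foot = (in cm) 8629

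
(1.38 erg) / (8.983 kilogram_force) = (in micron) 0.001567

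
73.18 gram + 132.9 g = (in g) 206.1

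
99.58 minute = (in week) 0.009879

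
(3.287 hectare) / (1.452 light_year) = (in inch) 9.421e-11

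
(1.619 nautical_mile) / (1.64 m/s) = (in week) 0.003023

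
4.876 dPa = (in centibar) 0.0004876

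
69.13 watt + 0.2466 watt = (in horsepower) 0.09304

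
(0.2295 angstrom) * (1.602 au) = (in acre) 0.001359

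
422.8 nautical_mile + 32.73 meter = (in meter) 7.831e+05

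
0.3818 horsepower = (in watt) 284.7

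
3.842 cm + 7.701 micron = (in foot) 0.1261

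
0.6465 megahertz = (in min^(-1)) 3.879e+07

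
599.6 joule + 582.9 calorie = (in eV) 1.896e+22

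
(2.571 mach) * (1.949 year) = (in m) 5.381e+10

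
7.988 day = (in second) 6.902e+05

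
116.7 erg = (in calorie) 2.789e-06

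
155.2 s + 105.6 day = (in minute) 1.521e+05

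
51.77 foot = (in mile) 0.009805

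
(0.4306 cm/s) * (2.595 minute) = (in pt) 1900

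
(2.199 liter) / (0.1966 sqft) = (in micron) 1.204e+05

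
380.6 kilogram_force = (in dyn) 3.732e+08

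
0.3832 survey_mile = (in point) 1.748e+06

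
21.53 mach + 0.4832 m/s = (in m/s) 7331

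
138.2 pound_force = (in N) 614.7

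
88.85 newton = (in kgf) 9.06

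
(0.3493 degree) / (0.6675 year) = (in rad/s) 2.896e-10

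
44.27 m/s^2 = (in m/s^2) 44.27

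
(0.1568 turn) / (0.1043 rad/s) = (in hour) 0.002624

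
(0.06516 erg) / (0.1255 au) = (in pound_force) 7.802e-20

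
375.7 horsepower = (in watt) 2.802e+05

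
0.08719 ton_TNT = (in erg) 3.648e+15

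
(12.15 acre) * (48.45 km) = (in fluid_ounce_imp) 8.384e+13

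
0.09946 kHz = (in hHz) 0.9946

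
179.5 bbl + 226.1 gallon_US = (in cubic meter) 29.39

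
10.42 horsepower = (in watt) 7770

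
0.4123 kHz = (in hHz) 4.123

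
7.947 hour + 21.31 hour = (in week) 0.1741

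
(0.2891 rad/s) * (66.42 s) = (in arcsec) 3.961e+06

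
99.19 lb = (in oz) 1587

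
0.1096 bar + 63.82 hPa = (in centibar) 17.34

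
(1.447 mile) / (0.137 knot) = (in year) 0.001048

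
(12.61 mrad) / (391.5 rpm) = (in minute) 5.126e-06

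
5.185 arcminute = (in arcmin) 5.185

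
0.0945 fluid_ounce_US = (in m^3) 2.795e-06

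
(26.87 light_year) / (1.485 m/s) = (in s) 1.712e+17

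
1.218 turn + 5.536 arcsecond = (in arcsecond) 1.579e+06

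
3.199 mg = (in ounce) 0.0001128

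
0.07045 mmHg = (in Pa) 9.393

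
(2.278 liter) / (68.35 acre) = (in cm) 8.236e-07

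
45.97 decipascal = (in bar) 4.597e-05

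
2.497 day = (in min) 3596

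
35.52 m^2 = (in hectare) 0.003552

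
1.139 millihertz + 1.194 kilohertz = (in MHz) 0.001194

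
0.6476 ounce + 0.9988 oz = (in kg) 0.04667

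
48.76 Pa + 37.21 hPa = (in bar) 0.0377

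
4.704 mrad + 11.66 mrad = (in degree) 0.9376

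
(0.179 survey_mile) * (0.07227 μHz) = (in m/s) 2.082e-05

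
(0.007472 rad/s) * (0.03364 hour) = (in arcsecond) 1.866e+05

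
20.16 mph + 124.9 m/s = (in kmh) 482.1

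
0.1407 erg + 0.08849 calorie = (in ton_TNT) 8.849e-11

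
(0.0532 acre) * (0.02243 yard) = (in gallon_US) 1166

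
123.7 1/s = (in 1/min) 7422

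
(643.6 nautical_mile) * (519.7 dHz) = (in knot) 1.204e+08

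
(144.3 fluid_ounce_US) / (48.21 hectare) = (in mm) 8.852e-06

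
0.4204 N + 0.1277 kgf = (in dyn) 1.673e+05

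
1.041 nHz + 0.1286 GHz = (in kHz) 1.286e+05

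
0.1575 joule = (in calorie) 0.03764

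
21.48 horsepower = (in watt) 1.602e+04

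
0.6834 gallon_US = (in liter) 2.587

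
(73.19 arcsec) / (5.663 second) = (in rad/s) 6.266e-05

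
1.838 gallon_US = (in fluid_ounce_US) 235.3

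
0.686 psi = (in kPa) 4.73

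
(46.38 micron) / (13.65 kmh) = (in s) 1.223e-05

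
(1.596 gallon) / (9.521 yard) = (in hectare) 6.939e-08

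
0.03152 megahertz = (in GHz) 3.152e-05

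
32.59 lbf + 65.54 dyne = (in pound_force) 32.59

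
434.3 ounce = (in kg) 12.31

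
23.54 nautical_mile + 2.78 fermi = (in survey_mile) 27.09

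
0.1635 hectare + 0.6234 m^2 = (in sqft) 1.761e+04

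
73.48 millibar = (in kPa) 7.348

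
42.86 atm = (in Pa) 4.343e+06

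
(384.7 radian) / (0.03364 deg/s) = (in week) 1.083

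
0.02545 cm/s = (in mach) 7.474e-07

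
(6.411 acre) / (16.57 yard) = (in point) 4.854e+06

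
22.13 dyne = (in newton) 0.0002213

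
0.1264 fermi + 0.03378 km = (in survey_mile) 0.02099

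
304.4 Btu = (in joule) 3.212e+05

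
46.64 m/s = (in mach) 0.137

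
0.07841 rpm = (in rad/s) 0.008211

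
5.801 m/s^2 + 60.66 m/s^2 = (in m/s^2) 66.46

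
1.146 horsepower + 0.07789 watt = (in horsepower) 1.146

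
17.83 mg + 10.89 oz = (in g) 308.7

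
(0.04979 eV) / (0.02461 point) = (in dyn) 9.188e-11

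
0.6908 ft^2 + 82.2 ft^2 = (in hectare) 0.0007701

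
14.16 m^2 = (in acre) 0.003499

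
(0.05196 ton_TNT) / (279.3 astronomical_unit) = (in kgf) 5.306e-07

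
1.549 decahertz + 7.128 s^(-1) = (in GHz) 2.262e-08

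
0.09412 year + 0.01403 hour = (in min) 4.947e+04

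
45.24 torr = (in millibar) 60.32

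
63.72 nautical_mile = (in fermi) 1.18e+20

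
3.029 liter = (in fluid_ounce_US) 102.4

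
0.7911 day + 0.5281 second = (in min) 1139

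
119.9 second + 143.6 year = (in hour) 1.258e+06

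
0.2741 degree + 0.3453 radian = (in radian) 0.3501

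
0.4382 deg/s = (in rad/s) 0.007648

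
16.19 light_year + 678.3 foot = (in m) 1.532e+17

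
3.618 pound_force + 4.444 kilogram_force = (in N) 59.67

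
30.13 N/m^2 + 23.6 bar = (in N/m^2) 2.36e+06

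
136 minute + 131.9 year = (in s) 4.16e+09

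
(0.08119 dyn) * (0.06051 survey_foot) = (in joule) 1.497e-08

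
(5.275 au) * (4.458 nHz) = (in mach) 10.33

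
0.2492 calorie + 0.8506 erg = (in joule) 1.043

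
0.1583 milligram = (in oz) 5.584e-06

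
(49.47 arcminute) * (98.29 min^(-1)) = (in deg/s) 1.351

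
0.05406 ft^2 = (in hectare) 5.022e-07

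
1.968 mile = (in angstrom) 3.167e+13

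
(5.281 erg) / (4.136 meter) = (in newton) 1.277e-07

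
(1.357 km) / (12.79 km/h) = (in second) 382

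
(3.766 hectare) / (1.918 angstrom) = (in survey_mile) 1.22e+11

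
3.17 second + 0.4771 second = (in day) 4.221e-05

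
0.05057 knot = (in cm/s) 2.602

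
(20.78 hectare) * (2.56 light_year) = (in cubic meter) 5.033e+21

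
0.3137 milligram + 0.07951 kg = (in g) 79.51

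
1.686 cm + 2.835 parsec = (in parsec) 2.835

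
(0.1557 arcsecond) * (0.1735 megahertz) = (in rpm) 1.251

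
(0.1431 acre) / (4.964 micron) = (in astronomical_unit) 0.0007798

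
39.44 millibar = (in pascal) 3944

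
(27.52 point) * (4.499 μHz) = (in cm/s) 4.368e-06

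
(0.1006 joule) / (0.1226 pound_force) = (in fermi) 1.845e+14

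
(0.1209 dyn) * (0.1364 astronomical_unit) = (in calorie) 5896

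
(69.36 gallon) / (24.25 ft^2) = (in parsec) 3.777e-18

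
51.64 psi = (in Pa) 3.56e+05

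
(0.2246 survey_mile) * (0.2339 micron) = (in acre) 2.089e-08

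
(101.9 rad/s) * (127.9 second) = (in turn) 2074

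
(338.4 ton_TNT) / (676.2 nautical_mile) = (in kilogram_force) 1.153e+05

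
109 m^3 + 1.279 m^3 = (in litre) 1.103e+05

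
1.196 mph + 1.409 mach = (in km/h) 1729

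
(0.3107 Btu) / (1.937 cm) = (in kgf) 1726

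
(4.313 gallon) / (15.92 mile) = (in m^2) 6.372e-07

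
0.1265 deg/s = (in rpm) 0.02108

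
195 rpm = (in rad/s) 20.42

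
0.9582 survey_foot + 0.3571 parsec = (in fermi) 1.102e+31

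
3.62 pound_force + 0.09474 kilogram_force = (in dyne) 1.703e+06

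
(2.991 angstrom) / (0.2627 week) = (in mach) 5.529e-18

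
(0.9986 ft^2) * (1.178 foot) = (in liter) 33.31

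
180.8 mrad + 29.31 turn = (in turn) 29.34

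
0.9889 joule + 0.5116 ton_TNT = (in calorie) 5.116e+08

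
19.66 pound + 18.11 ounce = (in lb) 20.79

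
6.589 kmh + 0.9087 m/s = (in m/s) 2.739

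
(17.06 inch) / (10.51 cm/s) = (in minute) 0.06872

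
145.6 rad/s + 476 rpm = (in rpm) 1866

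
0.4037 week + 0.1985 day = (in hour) 72.59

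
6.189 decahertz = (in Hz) 61.89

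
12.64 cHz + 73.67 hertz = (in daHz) 7.38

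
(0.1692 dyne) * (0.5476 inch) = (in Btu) 2.231e-11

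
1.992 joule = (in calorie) 0.4761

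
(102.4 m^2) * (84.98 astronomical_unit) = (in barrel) 8.188e+15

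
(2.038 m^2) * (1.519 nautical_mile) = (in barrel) 3.606e+04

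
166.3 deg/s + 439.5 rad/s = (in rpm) 4225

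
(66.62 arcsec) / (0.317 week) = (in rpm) 1.609e-08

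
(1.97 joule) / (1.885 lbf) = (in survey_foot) 0.7708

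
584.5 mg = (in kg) 0.0005845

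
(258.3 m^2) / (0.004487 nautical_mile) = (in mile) 0.01931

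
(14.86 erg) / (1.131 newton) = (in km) 1.314e-09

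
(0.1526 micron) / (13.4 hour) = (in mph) 7.076e-12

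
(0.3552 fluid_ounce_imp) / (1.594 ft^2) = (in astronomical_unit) 4.556e-16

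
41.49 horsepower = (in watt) 3.094e+04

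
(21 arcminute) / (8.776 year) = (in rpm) 2.108e-10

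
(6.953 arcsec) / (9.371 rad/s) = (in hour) 9.992e-10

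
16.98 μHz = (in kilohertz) 1.698e-08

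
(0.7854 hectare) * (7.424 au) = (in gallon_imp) 1.919e+18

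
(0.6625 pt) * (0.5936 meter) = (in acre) 3.428e-08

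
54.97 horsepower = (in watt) 4.099e+04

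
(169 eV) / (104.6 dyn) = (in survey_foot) 8.493e-14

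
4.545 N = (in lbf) 1.022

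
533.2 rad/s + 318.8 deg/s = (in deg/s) 3.087e+04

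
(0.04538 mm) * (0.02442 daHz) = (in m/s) 1.108e-05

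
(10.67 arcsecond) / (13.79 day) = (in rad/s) 4.342e-11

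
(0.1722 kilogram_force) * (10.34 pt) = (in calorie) 0.001472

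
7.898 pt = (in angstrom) 2.786e+07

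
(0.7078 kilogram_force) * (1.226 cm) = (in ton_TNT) 2.034e-11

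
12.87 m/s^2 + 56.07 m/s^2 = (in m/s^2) 68.94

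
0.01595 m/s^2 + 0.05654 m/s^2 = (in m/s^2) 0.07249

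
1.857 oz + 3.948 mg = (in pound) 0.1161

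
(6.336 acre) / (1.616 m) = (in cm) 1.587e+06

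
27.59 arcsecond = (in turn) 2.129e-05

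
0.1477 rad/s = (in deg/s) 8.463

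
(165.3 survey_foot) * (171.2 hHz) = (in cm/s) 8.626e+07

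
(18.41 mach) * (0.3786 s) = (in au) 1.586e-08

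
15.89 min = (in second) 953.4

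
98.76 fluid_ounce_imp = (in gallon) 0.7413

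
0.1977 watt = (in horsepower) 0.0002651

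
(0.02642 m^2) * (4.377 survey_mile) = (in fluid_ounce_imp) 6.55e+06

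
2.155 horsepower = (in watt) 1607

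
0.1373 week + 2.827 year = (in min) 1.487e+06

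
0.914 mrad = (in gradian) 0.05819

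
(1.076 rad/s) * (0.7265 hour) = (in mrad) 2.814e+06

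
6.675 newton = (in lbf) 1.501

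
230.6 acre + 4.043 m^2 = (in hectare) 93.32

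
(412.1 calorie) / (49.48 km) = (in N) 0.03485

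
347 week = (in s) 2.099e+08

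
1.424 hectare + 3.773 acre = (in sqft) 3.176e+05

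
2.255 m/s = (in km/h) 8.118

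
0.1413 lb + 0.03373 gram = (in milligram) 6.413e+04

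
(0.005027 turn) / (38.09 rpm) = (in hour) 2.2e-06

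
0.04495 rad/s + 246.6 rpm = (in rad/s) 25.87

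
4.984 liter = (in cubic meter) 0.004984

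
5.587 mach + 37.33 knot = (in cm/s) 1.922e+05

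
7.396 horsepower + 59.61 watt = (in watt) 5575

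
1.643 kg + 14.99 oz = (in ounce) 72.95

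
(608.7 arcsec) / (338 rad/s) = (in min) 1.455e-07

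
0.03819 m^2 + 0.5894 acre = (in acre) 0.5894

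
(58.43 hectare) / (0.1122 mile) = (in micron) 3.236e+09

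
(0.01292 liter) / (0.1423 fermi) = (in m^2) 9.079e+10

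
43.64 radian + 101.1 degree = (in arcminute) 1.561e+05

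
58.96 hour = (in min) 3538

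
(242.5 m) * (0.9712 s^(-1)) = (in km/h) 847.9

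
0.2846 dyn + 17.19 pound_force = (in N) 76.46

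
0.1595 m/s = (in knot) 0.31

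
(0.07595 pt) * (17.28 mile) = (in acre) 0.0001841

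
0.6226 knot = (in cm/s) 32.03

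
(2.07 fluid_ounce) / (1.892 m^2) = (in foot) 0.0001062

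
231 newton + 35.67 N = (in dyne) 2.667e+07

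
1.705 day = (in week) 0.2436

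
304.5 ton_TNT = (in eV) 7.952e+30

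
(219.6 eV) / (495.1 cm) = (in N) 7.106e-18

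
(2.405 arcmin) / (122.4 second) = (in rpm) 5.458e-05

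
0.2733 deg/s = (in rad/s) 0.00477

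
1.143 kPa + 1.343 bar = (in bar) 1.354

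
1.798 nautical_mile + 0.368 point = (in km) 3.33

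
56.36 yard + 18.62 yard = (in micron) 6.856e+07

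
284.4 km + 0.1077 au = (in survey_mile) 1.001e+07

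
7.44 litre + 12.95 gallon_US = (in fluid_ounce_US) 1909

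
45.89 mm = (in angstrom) 4.589e+08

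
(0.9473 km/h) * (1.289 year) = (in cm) 1.07e+09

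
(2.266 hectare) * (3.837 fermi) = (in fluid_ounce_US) 2.94e-06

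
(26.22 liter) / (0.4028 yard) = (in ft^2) 0.7663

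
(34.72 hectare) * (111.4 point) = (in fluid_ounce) 4.614e+08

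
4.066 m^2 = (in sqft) 43.77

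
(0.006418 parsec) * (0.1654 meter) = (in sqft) 3.526e+14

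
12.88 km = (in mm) 1.288e+07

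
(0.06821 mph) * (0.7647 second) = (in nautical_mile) 1.259e-05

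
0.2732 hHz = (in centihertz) 2732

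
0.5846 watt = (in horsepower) 0.000784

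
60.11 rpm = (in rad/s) 6.295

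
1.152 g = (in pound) 0.00254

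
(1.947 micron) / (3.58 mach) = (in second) 1.597e-09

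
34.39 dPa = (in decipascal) 34.39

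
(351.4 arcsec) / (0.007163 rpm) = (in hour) 0.0006309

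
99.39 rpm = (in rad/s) 10.41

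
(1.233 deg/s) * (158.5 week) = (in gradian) 1.313e+08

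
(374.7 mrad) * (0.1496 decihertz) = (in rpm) 0.05353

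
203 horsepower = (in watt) 1.514e+05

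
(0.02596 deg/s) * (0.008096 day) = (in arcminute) 1090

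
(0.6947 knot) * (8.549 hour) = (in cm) 1.1e+06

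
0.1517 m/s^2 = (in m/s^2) 0.1517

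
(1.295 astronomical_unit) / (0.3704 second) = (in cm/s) 5.23e+13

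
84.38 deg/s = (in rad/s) 1.473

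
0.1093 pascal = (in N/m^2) 0.1093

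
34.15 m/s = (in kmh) 122.9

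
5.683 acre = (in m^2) 2.3e+04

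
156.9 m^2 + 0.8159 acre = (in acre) 0.8547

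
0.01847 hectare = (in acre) 0.04564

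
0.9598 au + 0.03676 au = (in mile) 9.264e+07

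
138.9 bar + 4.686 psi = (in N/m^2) 1.392e+07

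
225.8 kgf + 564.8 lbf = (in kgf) 482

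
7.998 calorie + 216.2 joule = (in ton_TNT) 5.967e-08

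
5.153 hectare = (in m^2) 5.153e+04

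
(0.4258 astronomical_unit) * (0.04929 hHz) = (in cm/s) 3.14e+13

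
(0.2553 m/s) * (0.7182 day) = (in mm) 1.584e+07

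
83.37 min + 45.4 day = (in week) 6.494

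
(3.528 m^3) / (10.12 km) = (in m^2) 0.0003486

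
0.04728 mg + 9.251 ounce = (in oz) 9.251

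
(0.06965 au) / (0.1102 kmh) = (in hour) 9.455e+07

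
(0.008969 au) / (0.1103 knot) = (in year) 749.8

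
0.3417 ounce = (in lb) 0.02136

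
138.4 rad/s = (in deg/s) 7930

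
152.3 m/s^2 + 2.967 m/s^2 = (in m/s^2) 155.3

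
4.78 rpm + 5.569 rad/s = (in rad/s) 6.07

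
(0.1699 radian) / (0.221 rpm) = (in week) 1.214e-05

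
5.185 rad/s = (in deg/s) 297.1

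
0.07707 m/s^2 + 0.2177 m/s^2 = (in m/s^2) 0.2948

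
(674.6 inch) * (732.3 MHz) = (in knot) 2.439e+10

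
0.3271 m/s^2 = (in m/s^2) 0.3271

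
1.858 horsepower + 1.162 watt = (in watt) 1387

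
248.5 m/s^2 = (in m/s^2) 248.5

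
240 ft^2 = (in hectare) 0.00223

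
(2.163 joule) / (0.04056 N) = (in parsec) 1.728e-15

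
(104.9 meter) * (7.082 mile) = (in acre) 295.4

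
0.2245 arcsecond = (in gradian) 6.929e-05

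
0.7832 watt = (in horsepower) 0.00105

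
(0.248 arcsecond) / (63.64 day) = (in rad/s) 2.187e-13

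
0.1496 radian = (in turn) 0.02381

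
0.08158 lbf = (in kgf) 0.037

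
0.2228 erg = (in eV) 1.391e+11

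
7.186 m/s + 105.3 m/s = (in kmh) 404.9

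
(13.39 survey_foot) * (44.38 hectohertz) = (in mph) 4.052e+04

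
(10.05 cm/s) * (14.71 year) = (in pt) 1.322e+11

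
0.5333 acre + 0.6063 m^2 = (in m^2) 2159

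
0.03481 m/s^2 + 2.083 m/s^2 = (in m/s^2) 2.118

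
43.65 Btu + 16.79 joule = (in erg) 4.607e+11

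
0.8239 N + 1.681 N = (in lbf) 0.5631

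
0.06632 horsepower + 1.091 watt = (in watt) 50.55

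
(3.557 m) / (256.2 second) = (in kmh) 0.04998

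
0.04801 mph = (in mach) 6.303e-05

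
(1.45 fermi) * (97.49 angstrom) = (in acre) 3.493e-27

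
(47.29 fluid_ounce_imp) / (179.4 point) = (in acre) 5.246e-06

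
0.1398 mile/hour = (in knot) 0.1215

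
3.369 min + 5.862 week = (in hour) 984.9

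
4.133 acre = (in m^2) 1.673e+04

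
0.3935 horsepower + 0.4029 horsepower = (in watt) 593.9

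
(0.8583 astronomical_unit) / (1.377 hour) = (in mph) 5.794e+07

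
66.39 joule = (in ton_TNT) 1.587e-08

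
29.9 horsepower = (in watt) 2.23e+04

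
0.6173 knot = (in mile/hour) 0.7104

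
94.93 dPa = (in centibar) 0.009493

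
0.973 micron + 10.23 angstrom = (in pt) 0.002761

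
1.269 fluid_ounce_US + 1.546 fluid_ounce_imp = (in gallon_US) 0.02152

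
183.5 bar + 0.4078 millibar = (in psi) 2661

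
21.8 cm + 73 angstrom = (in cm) 21.8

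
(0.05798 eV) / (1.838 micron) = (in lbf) 1.136e-15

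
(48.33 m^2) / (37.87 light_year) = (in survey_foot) 4.426e-16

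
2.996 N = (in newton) 2.996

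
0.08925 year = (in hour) 781.8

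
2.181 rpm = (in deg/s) 13.09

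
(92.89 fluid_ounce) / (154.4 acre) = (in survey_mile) 2.732e-12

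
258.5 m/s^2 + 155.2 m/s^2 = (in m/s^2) 413.7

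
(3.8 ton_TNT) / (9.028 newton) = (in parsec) 5.707e-08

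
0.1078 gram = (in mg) 107.8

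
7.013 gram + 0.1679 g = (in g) 7.181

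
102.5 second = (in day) 0.001186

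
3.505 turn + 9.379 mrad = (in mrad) 2.203e+04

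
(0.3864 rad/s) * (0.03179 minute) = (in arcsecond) 1.52e+05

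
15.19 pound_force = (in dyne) 6.757e+06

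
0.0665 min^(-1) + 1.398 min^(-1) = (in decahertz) 0.002441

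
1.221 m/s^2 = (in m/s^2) 1.221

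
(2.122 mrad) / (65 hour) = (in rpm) 8.66e-08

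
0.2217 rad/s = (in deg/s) 12.7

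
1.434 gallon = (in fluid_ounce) 183.6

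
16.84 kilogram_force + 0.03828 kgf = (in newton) 165.5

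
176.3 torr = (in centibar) 23.5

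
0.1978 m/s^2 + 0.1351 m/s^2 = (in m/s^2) 0.3329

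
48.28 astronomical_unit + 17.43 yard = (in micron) 7.223e+18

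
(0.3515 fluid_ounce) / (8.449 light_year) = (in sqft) 1.4e-21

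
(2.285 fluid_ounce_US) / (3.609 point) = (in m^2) 0.05308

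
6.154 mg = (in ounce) 0.0002171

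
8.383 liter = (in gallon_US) 2.215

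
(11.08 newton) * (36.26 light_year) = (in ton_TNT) 9.084e+08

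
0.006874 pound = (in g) 3.118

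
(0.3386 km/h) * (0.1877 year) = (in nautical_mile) 300.6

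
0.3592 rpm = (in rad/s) 0.03762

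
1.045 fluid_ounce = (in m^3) 3.09e-05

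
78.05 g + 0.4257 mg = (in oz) 2.753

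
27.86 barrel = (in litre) 4429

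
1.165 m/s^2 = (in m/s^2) 1.165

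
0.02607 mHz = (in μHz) 26.07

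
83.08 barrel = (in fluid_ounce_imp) 4.649e+05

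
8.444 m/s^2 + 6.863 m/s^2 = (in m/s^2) 15.31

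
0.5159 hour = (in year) 5.889e-05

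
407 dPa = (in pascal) 40.7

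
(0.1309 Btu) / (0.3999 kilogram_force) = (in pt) 9.983e+04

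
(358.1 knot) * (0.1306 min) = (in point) 4.092e+06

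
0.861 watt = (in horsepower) 0.001155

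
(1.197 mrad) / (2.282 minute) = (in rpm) 8.348e-05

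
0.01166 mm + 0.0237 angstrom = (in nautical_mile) 6.296e-09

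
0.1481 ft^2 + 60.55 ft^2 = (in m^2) 5.639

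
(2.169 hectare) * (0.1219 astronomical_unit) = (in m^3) 3.955e+14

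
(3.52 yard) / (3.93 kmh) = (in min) 0.04914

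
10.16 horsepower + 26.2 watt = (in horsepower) 10.2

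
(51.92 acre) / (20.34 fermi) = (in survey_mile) 6.419e+15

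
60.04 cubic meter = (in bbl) 377.6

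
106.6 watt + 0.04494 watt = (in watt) 106.6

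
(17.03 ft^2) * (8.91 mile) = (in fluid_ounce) 7.671e+08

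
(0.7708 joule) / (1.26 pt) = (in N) 1734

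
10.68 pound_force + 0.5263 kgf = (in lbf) 11.84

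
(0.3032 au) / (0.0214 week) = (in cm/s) 3.505e+08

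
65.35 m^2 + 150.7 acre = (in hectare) 60.99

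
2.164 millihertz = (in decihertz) 0.02164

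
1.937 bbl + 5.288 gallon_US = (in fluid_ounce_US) 1.109e+04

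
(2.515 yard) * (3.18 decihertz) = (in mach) 0.002148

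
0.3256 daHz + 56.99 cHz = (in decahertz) 0.3826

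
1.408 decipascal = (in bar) 1.408e-06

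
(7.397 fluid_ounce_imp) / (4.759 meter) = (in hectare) 4.416e-09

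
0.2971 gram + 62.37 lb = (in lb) 62.37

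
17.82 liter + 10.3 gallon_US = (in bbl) 0.3573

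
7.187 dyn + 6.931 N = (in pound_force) 1.558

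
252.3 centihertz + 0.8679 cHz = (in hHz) 0.02532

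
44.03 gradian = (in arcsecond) 1.427e+05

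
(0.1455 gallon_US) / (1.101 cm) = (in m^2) 0.05003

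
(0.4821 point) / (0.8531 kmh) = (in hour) 1.994e-07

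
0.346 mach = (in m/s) 117.8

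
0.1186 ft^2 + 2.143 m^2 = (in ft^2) 23.19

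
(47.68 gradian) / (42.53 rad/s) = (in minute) 0.0002935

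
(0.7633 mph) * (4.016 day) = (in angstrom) 1.184e+15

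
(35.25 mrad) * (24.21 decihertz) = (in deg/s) 4.89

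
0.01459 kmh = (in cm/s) 0.4053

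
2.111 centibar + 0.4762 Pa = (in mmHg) 15.84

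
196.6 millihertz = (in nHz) 1.966e+08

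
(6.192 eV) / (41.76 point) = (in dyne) 6.734e-12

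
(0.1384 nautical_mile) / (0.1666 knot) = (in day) 0.03461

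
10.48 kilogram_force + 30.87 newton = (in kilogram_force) 13.63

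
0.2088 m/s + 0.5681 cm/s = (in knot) 0.4169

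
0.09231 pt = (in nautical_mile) 1.758e-08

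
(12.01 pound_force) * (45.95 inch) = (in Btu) 0.0591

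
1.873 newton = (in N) 1.873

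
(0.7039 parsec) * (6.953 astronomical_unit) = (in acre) 5.583e+24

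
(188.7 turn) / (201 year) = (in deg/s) 1.072e-05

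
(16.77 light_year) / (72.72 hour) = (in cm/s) 6.06e+13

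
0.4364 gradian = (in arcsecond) 1414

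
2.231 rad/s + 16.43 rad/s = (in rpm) 178.2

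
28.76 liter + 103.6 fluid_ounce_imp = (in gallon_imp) 6.974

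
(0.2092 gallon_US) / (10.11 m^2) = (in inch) 0.003084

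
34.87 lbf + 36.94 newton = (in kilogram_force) 19.58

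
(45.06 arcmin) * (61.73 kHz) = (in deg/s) 4.636e+04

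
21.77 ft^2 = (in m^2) 2.022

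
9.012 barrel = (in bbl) 9.012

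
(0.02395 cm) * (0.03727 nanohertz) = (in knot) 1.735e-14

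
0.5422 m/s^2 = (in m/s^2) 0.5422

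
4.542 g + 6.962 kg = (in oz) 245.7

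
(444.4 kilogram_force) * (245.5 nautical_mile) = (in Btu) 1.878e+06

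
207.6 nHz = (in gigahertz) 2.076e-16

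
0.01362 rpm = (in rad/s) 0.001426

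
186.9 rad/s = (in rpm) 1785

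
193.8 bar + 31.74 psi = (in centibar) 1.96e+04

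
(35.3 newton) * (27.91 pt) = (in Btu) 0.0003294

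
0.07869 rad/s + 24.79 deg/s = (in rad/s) 0.5114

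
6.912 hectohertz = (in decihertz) 6912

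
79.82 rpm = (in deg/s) 478.9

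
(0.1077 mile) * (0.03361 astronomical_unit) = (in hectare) 8.715e+07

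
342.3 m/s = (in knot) 665.4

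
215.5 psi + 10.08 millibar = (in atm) 14.67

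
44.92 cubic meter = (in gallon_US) 1.187e+04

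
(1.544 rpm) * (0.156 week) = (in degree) 8.74e+05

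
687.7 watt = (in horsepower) 0.9222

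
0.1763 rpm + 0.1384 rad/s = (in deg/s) 8.988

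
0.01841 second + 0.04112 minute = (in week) 4.11e-06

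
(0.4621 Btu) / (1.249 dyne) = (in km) 3.903e+04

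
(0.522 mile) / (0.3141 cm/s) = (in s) 2.675e+05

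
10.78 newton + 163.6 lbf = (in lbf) 166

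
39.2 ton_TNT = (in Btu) 1.555e+08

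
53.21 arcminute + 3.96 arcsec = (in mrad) 15.5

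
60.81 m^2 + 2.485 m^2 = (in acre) 0.01564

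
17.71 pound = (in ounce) 283.4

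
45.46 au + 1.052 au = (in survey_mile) 4.324e+09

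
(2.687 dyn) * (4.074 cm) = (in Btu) 1.038e-09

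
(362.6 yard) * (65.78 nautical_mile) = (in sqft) 4.348e+08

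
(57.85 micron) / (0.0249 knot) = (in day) 5.227e-08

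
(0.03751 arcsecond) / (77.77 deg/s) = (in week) 2.215e-13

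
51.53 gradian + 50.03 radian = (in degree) 2913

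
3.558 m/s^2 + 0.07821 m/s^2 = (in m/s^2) 3.636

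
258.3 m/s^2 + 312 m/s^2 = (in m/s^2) 570.3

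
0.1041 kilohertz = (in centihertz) 1.041e+04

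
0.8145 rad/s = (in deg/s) 46.67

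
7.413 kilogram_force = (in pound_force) 16.34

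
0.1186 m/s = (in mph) 0.2653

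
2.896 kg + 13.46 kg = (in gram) 1.636e+04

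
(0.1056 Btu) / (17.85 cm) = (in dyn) 6.242e+07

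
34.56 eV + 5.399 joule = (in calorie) 1.29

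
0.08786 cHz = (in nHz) 8.786e+05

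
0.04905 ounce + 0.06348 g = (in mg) 1454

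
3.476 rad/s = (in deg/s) 199.2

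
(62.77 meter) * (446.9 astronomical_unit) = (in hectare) 4.197e+11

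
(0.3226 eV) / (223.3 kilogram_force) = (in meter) 2.36e-23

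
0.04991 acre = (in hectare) 0.0202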